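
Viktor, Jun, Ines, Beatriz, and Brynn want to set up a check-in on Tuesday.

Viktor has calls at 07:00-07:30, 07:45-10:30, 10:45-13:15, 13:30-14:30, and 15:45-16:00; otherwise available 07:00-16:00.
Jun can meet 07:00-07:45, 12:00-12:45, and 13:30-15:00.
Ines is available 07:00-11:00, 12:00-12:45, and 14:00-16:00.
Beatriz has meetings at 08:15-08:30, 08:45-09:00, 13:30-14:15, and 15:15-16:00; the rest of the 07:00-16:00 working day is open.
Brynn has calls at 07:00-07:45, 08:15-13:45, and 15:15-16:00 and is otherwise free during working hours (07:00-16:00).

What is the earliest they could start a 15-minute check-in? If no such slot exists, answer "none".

14:30

Viktor free within 07:00–16:00: 07:30–07:45, 10:30–10:45, 13:15–13:30, 14:30–15:45.
Beatriz free within 07:00–16:00: 07:00–08:15, 08:30–08:45, 09:00–13:30, 14:15–15:15.
Brynn free within 07:00–16:00: 07:45–08:15, 13:45–15:15.
Viktor ∩ Jun: 07:30–07:45, 14:30–15:00.
Viktor ∩ Jun ∩ Ines: 07:30–07:45, 14:30–15:00.
Viktor ∩ Jun ∩ Ines ∩ Beatriz: 07:30–07:45, 14:30–15:00.
Viktor ∩ Jun ∩ Ines ∩ Beatriz ∩ Brynn: 14:30–15:00.
Windows ≥ 15 min: 14:30–15:00.
Earliest such window starts at 14:30.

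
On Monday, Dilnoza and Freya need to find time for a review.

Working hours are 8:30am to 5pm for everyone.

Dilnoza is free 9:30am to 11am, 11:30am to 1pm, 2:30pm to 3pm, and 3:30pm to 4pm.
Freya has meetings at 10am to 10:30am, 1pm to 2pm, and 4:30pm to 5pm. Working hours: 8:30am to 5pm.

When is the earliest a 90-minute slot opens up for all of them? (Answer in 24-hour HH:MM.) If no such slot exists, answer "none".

11:30

Freya free within 08:30–17:00: 08:30–10:00, 10:30–13:00, 14:00–16:30.
Dilnoza ∩ Freya: 09:30–10:00, 10:30–11:00, 11:30–13:00, 14:30–15:00, 15:30–16:00.
Windows ≥ 90 min: 11:30–13:00.
Earliest such window starts at 11:30.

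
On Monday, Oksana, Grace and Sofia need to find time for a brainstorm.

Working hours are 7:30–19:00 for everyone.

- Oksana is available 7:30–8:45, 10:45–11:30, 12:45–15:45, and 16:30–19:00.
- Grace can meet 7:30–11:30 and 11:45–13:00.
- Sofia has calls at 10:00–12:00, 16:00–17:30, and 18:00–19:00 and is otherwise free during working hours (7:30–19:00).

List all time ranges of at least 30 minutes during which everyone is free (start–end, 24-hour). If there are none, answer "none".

07:30–08:45

Sofia free within 07:30–19:00: 07:30–10:00, 12:00–16:00, 17:30–18:00.
Oksana ∩ Grace: 07:30–08:45, 10:45–11:30, 12:45–13:00.
Oksana ∩ Grace ∩ Sofia: 07:30–08:45, 12:45–13:00.
Windows ≥ 30 min: 07:30–08:45.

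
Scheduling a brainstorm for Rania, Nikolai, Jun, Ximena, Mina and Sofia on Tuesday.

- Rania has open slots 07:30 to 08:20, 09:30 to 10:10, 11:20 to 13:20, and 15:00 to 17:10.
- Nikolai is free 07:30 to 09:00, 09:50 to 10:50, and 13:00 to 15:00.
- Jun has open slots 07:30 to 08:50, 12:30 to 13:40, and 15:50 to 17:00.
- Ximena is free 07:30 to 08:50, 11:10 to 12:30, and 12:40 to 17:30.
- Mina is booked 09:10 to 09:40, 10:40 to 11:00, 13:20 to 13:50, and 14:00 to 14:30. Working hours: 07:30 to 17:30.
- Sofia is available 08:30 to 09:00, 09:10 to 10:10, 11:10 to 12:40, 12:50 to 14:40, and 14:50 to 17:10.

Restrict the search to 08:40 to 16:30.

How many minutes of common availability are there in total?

Mina free within 07:30–17:30: 07:30–09:10, 09:40–10:40, 11:00–13:20, 13:50–14:00, 14:30–17:30.
Rania ∩ Nikolai: 07:30–08:20, 09:50–10:10, 13:00–13:20.
Rania ∩ Nikolai ∩ Jun: 07:30–08:20, 13:00–13:20.
Rania ∩ Nikolai ∩ Jun ∩ Ximena: 07:30–08:20, 13:00–13:20.
Rania ∩ Nikolai ∩ Jun ∩ Ximena ∩ Mina: 07:30–08:20, 13:00–13:20.
Rania ∩ Nikolai ∩ Jun ∩ Ximena ∩ Mina ∩ Sofia: 13:00–13:20.
Restricted to 08:40–16:30: 13:00–13:20.
Total common minutes: 20.

20 minutes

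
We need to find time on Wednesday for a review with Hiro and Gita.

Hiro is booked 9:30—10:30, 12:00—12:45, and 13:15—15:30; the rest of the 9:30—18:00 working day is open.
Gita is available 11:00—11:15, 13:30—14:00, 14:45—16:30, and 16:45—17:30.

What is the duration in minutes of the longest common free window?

Hiro free within 09:30–18:00: 10:30–12:00, 12:45–13:15, 15:30–18:00.
Hiro ∩ Gita: 11:00–11:15, 15:30–16:30, 16:45–17:30.
Common window lengths: 15, 60, 45 min; longest is 60.

60 minutes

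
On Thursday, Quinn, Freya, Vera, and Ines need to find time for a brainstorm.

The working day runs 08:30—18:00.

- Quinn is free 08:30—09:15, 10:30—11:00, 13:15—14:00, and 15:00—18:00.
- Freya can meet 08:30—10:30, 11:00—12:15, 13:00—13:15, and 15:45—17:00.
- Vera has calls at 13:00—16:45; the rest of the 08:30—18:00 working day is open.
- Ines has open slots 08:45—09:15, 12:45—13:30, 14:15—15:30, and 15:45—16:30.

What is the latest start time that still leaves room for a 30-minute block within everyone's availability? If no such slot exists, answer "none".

08:45

Vera free within 08:30–18:00: 08:30–13:00, 16:45–18:00.
Quinn ∩ Freya: 08:30–09:15, 15:45–17:00.
Quinn ∩ Freya ∩ Vera: 08:30–09:15, 16:45–17:00.
Quinn ∩ Freya ∩ Vera ∩ Ines: 08:45–09:15.
Windows ≥ 30 min: 08:45–09:15.
Latest start in the last window 08:45–09:15 is 09:15 − 30 min = 08:45.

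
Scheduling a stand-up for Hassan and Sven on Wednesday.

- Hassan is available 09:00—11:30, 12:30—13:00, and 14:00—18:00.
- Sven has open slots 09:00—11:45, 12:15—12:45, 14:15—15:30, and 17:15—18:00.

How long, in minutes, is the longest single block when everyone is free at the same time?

Hassan ∩ Sven: 09:00–11:30, 12:30–12:45, 14:15–15:30, 17:15–18:00.
Common window lengths: 150, 15, 75, 45 min; longest is 150.

150 minutes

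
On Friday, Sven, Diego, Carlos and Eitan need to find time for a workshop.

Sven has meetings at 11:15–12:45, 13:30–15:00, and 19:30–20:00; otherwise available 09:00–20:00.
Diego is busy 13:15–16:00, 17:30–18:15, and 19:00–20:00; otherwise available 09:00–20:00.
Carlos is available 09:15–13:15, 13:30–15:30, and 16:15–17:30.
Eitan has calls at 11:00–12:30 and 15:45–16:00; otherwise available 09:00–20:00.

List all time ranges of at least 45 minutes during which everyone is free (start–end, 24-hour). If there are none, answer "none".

09:15–11:00, 16:15–17:30

Sven free within 09:00–20:00: 09:00–11:15, 12:45–13:30, 15:00–19:30.
Diego free within 09:00–20:00: 09:00–13:15, 16:00–17:30, 18:15–19:00.
Eitan free within 09:00–20:00: 09:00–11:00, 12:30–15:45, 16:00–20:00.
Sven ∩ Diego: 09:00–11:15, 12:45–13:15, 16:00–17:30, 18:15–19:00.
Sven ∩ Diego ∩ Carlos: 09:15–11:15, 12:45–13:15, 16:15–17:30.
Sven ∩ Diego ∩ Carlos ∩ Eitan: 09:15–11:00, 12:45–13:15, 16:15–17:30.
Windows ≥ 45 min: 09:15–11:00, 16:15–17:30.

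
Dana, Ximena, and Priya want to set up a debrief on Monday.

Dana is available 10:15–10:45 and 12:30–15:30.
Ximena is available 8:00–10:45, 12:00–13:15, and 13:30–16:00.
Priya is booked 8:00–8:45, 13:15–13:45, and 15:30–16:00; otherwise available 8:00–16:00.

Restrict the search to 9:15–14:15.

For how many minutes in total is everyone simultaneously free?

Priya free within 08:00–16:00: 08:45–13:15, 13:45–15:30.
Dana ∩ Ximena: 10:15–10:45, 12:30–13:15, 13:30–15:30.
Dana ∩ Ximena ∩ Priya: 10:15–10:45, 12:30–13:15, 13:45–15:30.
Restricted to 09:15–14:15: 10:15–10:45, 12:30–13:15, 13:45–14:15.
Total common minutes: 30 + 45 + 30 = 105.

105 minutes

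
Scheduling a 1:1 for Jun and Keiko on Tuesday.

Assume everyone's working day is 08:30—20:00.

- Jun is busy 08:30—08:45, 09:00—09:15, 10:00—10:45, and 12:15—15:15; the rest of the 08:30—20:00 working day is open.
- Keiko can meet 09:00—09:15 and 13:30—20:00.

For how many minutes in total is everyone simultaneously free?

285 minutes

Jun free within 08:30–20:00: 08:45–09:00, 09:15–10:00, 10:45–12:15, 15:15–20:00.
Jun ∩ Keiko: 15:15–20:00.
Total common minutes: 285.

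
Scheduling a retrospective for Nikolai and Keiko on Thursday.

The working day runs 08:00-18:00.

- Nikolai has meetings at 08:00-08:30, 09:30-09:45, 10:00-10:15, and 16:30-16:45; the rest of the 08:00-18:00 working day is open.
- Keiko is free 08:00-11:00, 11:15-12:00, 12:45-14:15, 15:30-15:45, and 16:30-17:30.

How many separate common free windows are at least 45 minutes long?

Nikolai free within 08:00–18:00: 08:30–09:30, 09:45–10:00, 10:15–16:30, 16:45–18:00.
Nikolai ∩ Keiko: 08:30–09:30, 09:45–10:00, 10:15–11:00, 11:15–12:00, 12:45–14:15, 15:30–15:45, 16:45–17:30.
Windows ≥ 45 min: 08:30–09:30, 10:15–11:00, 11:15–12:00, 12:45–14:15, 16:45–17:30.
That's 5 windows.

5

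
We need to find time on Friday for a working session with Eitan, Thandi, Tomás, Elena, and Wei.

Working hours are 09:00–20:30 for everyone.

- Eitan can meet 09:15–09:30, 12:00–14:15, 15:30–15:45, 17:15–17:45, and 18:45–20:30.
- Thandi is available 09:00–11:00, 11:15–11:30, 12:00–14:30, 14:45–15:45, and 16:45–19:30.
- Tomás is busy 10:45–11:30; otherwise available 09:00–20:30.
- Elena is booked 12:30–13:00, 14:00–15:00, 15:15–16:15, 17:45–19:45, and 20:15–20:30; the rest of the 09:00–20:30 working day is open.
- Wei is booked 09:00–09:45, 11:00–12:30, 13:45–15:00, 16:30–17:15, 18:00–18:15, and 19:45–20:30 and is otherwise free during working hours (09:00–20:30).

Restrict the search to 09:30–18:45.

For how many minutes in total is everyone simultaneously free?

75 minutes

Tomás free within 09:00–20:30: 09:00–10:45, 11:30–20:30.
Elena free within 09:00–20:30: 09:00–12:30, 13:00–14:00, 15:00–15:15, 16:15–17:45, 19:45–20:15.
Wei free within 09:00–20:30: 09:45–11:00, 12:30–13:45, 15:00–16:30, 17:15–18:00, 18:15–19:45.
Eitan ∩ Thandi: 09:15–09:30, 12:00–14:15, 15:30–15:45, 17:15–17:45, 18:45–19:30.
Eitan ∩ Thandi ∩ Tomás: 09:15–09:30, 12:00–14:15, 15:30–15:45, 17:15–17:45, 18:45–19:30.
Eitan ∩ Thandi ∩ Tomás ∩ Elena: 09:15–09:30, 12:00–12:30, 13:00–14:00, 17:15–17:45.
Eitan ∩ Thandi ∩ Tomás ∩ Elena ∩ Wei: 13:00–13:45, 17:15–17:45.
Restricted to 09:30–18:45: 13:00–13:45, 17:15–17:45.
Total common minutes: 45 + 30 = 75.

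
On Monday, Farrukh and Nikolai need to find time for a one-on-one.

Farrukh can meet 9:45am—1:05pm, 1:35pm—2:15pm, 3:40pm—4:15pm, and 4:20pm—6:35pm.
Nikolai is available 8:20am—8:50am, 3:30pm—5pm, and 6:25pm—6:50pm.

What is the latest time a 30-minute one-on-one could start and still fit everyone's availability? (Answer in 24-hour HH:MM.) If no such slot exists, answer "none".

Farrukh ∩ Nikolai: 15:40–16:15, 16:20–17:00, 18:25–18:35.
Windows ≥ 30 min: 15:40–16:15, 16:20–17:00.
Latest start in the last window 16:20–17:00 is 17:00 − 30 min = 16:30.

16:30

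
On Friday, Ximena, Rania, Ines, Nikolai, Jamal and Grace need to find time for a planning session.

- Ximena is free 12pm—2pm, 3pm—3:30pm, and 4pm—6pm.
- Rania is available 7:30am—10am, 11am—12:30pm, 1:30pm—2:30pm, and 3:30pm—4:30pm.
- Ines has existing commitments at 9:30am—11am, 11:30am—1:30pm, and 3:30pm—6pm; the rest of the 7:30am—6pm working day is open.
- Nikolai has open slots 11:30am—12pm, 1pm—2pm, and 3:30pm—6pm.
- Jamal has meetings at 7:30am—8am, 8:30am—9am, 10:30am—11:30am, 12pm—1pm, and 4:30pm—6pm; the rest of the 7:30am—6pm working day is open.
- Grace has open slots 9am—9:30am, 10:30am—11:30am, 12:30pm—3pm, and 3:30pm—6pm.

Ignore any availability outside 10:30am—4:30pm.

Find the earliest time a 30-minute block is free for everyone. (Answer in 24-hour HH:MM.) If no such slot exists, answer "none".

Ines free within 07:30–18:00: 07:30–09:30, 11:00–11:30, 13:30–15:30.
Jamal free within 07:30–18:00: 08:00–08:30, 09:00–10:30, 11:30–12:00, 13:00–16:30.
Ximena ∩ Rania: 12:00–12:30, 13:30–14:00, 16:00–16:30.
Ximena ∩ Rania ∩ Ines: 13:30–14:00.
Ximena ∩ Rania ∩ Ines ∩ Nikolai: 13:30–14:00.
Ximena ∩ Rania ∩ Ines ∩ Nikolai ∩ Jamal: 13:30–14:00.
Ximena ∩ Rania ∩ Ines ∩ Nikolai ∩ Jamal ∩ Grace: 13:30–14:00.
Restricted to 10:30–16:30: 13:30–14:00.
Windows ≥ 30 min: 13:30–14:00.
Earliest such window starts at 13:30.

13:30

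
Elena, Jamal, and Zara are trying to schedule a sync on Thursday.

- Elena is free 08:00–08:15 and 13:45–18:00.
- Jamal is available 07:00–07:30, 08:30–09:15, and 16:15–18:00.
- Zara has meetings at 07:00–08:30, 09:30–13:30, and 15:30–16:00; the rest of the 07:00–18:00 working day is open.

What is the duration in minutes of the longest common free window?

Zara free within 07:00–18:00: 08:30–09:30, 13:30–15:30, 16:00–18:00.
Elena ∩ Jamal: 16:15–18:00.
Elena ∩ Jamal ∩ Zara: 16:15–18:00.
Single common window of 105 minutes.

105 minutes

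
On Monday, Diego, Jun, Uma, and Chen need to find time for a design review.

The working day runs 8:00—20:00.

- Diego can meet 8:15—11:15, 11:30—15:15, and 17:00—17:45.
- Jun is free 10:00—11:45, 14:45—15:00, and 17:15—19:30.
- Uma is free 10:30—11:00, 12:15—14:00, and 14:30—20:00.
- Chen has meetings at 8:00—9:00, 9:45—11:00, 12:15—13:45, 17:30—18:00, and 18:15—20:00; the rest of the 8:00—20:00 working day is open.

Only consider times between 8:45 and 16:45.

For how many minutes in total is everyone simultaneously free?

15 minutes

Chen free within 08:00–20:00: 09:00–09:45, 11:00–12:15, 13:45–17:30, 18:00–18:15.
Diego ∩ Jun: 10:00–11:15, 11:30–11:45, 14:45–15:00, 17:15–17:45.
Diego ∩ Jun ∩ Uma: 10:30–11:00, 14:45–15:00, 17:15–17:45.
Diego ∩ Jun ∩ Uma ∩ Chen: 14:45–15:00, 17:15–17:30.
Restricted to 08:45–16:45: 14:45–15:00.
Total common minutes: 15.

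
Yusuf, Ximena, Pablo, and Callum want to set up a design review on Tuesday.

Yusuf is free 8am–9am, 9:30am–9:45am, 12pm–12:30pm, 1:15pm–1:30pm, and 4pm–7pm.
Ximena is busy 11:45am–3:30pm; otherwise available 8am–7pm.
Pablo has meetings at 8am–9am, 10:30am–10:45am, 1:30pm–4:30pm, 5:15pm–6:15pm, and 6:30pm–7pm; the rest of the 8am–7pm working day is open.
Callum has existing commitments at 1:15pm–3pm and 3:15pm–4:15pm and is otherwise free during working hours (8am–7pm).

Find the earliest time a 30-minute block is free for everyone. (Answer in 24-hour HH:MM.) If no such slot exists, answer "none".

Ximena free within 08:00–19:00: 08:00–11:45, 15:30–19:00.
Pablo free within 08:00–19:00: 09:00–10:30, 10:45–13:30, 16:30–17:15, 18:15–18:30.
Callum free within 08:00–19:00: 08:00–13:15, 15:00–15:15, 16:15–19:00.
Yusuf ∩ Ximena: 08:00–09:00, 09:30–09:45, 16:00–19:00.
Yusuf ∩ Ximena ∩ Pablo: 09:30–09:45, 16:30–17:15, 18:15–18:30.
Yusuf ∩ Ximena ∩ Pablo ∩ Callum: 09:30–09:45, 16:30–17:15, 18:15–18:30.
Windows ≥ 30 min: 16:30–17:15.
Earliest such window starts at 16:30.

16:30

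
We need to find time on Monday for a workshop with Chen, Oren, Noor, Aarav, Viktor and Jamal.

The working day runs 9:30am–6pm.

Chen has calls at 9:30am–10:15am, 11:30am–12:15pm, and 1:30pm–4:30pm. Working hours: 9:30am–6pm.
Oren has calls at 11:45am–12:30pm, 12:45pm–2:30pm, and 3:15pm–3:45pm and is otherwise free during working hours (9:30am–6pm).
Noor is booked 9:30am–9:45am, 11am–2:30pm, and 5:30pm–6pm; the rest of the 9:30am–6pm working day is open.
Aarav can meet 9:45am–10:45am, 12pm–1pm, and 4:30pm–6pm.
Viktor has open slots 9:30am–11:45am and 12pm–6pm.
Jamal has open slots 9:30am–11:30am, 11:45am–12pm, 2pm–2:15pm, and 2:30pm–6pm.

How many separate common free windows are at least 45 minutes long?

Chen free within 09:30–18:00: 10:15–11:30, 12:15–13:30, 16:30–18:00.
Oren free within 09:30–18:00: 09:30–11:45, 12:30–12:45, 14:30–15:15, 15:45–18:00.
Noor free within 09:30–18:00: 09:45–11:00, 14:30–17:30.
Chen ∩ Oren: 10:15–11:30, 12:30–12:45, 16:30–18:00.
Chen ∩ Oren ∩ Noor: 10:15–11:00, 16:30–17:30.
Chen ∩ Oren ∩ Noor ∩ Aarav: 10:15–10:45, 16:30–17:30.
Chen ∩ Oren ∩ Noor ∩ Aarav ∩ Viktor: 10:15–10:45, 16:30–17:30.
Chen ∩ Oren ∩ Noor ∩ Aarav ∩ Viktor ∩ Jamal: 10:15–10:45, 16:30–17:30.
Windows ≥ 45 min: 16:30–17:30.
That's 1 window.

1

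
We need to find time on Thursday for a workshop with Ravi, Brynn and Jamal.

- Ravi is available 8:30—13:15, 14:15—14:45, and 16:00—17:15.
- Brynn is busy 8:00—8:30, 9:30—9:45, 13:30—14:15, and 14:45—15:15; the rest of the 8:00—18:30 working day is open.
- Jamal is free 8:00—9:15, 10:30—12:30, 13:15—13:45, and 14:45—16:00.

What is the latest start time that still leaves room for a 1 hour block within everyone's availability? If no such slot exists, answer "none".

Brynn free within 08:00–18:30: 08:30–09:30, 09:45–13:30, 14:15–14:45, 15:15–18:30.
Ravi ∩ Brynn: 08:30–09:30, 09:45–13:15, 14:15–14:45, 16:00–17:15.
Ravi ∩ Brynn ∩ Jamal: 08:30–09:15, 10:30–12:30.
Windows ≥ 60 min: 10:30–12:30.
Latest start in the last window 10:30–12:30 is 12:30 − 60 min = 11:30.

11:30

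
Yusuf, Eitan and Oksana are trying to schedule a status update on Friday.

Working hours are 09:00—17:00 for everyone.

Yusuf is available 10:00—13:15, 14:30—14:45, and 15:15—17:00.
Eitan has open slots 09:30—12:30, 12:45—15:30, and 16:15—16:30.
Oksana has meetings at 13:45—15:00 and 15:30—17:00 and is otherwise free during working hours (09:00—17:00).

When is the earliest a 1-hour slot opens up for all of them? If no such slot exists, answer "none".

Oksana free within 09:00–17:00: 09:00–13:45, 15:00–15:30.
Yusuf ∩ Eitan: 10:00–12:30, 12:45–13:15, 14:30–14:45, 15:15–15:30, 16:15–16:30.
Yusuf ∩ Eitan ∩ Oksana: 10:00–12:30, 12:45–13:15, 15:15–15:30.
Windows ≥ 60 min: 10:00–12:30.
Earliest such window starts at 10:00.

10:00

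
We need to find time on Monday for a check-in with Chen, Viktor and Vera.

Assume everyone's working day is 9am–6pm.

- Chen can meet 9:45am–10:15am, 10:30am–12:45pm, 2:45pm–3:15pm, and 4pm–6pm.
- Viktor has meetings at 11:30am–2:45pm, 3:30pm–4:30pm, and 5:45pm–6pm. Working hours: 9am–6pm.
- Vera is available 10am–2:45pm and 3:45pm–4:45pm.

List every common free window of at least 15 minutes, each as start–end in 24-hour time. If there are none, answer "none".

Viktor free within 09:00–18:00: 09:00–11:30, 14:45–15:30, 16:30–17:45.
Chen ∩ Viktor: 09:45–10:15, 10:30–11:30, 14:45–15:15, 16:30–17:45.
Chen ∩ Viktor ∩ Vera: 10:00–10:15, 10:30–11:30, 16:30–16:45.
Windows ≥ 15 min: 10:00–10:15, 10:30–11:30, 16:30–16:45.

10:00–10:15, 10:30–11:30, 16:30–16:45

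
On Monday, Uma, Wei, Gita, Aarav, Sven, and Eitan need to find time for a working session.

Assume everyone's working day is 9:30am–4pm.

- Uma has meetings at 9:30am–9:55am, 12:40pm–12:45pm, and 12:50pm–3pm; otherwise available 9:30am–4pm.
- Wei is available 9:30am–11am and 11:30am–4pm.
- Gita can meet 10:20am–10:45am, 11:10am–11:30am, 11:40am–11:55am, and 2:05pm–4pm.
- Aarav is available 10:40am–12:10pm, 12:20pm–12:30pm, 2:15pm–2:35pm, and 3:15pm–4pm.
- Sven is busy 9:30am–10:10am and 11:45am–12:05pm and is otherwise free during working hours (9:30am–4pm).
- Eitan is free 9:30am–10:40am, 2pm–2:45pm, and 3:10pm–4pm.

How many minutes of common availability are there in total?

Uma free within 09:30–16:00: 09:55–12:40, 12:45–12:50, 15:00–16:00.
Sven free within 09:30–16:00: 10:10–11:45, 12:05–16:00.
Uma ∩ Wei: 09:55–11:00, 11:30–12:40, 12:45–12:50, 15:00–16:00.
Uma ∩ Wei ∩ Gita: 10:20–10:45, 11:40–11:55, 15:00–16:00.
Uma ∩ Wei ∩ Gita ∩ Aarav: 10:40–10:45, 11:40–11:55, 15:15–16:00.
Uma ∩ Wei ∩ Gita ∩ Aarav ∩ Sven: 10:40–10:45, 11:40–11:45, 15:15–16:00.
Uma ∩ Wei ∩ Gita ∩ Aarav ∩ Sven ∩ Eitan: 15:15–16:00.
Total common minutes: 45.

45 minutes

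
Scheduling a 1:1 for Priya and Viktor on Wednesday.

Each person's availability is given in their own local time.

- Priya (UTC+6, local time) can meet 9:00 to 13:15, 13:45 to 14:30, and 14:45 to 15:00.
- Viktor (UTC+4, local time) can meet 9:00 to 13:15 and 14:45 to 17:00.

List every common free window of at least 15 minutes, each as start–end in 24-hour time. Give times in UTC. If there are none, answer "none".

05:00–07:15, 07:45–08:30, 08:45–09:00

Priya → UTC: 03:00–07:15, 07:45–08:30, 08:45–09:00.
Viktor → UTC: 05:00–09:15, 10:45–13:00.
Priya ∩ Viktor: 05:00–07:15, 07:45–08:30, 08:45–09:00.
Windows ≥ 15 min: 05:00–07:15, 07:45–08:30, 08:45–09:00.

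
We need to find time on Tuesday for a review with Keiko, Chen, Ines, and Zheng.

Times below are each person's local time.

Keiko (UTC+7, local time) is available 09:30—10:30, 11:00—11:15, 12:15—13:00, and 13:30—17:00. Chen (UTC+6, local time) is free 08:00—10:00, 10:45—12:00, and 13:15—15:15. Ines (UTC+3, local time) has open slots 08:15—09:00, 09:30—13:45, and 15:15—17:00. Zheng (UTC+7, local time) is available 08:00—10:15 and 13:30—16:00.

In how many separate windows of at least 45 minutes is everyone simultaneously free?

1

Keiko → UTC: 02:30–03:30, 04:00–04:15, 05:15–06:00, 06:30–10:00.
Chen → UTC: 02:00–04:00, 04:45–06:00, 07:15–09:15.
Ines → UTC: 05:15–06:00, 06:30–10:45, 12:15–14:00.
Zheng → UTC: 01:00–03:15, 06:30–09:00.
Keiko ∩ Chen: 02:30–03:30, 05:15–06:00, 07:15–09:15.
Keiko ∩ Chen ∩ Ines: 05:15–06:00, 07:15–09:15.
Keiko ∩ Chen ∩ Ines ∩ Zheng: 07:15–09:00.
Windows ≥ 45 min: 07:15–09:00.
That's 1 window.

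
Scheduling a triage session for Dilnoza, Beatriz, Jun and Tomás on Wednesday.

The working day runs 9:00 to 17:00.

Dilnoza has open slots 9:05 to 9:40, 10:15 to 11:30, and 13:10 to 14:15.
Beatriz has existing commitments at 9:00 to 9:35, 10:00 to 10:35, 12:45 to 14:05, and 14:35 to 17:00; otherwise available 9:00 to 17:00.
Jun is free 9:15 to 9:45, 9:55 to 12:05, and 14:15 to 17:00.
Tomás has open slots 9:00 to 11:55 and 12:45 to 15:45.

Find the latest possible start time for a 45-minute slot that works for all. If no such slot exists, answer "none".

Beatriz free within 09:00–17:00: 09:35–10:00, 10:35–12:45, 14:05–14:35.
Dilnoza ∩ Beatriz: 09:35–09:40, 10:35–11:30, 14:05–14:15.
Dilnoza ∩ Beatriz ∩ Jun: 09:35–09:40, 10:35–11:30.
Dilnoza ∩ Beatriz ∩ Jun ∩ Tomás: 09:35–09:40, 10:35–11:30.
Windows ≥ 45 min: 10:35–11:30.
Latest start in the last window 10:35–11:30 is 11:30 − 45 min = 10:45.

10:45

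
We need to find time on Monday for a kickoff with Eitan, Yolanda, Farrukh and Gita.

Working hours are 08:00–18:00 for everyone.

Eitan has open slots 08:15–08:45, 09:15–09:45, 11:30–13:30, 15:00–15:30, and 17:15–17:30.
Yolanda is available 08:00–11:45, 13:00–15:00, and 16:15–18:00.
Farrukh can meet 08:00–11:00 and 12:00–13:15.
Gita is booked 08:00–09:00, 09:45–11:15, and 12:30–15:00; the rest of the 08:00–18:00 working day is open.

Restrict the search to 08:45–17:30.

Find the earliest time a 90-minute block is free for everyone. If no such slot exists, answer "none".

Gita free within 08:00–18:00: 09:00–09:45, 11:15–12:30, 15:00–18:00.
Eitan ∩ Yolanda: 08:15–08:45, 09:15–09:45, 11:30–11:45, 13:00–13:30, 17:15–17:30.
Eitan ∩ Yolanda ∩ Farrukh: 08:15–08:45, 09:15–09:45, 13:00–13:15.
Eitan ∩ Yolanda ∩ Farrukh ∩ Gita: 09:15–09:45.
Restricted to 08:45–17:30: 09:15–09:45.
Windows ≥ 90 min: (none).

none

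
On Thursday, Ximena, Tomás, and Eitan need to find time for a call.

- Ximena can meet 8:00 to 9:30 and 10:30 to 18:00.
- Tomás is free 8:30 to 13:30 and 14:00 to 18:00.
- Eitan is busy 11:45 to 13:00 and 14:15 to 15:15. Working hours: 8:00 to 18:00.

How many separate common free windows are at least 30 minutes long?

4

Eitan free within 08:00–18:00: 08:00–11:45, 13:00–14:15, 15:15–18:00.
Ximena ∩ Tomás: 08:30–09:30, 10:30–13:30, 14:00–18:00.
Ximena ∩ Tomás ∩ Eitan: 08:30–09:30, 10:30–11:45, 13:00–13:30, 14:00–14:15, 15:15–18:00.
Windows ≥ 30 min: 08:30–09:30, 10:30–11:45, 13:00–13:30, 15:15–18:00.
That's 4 windows.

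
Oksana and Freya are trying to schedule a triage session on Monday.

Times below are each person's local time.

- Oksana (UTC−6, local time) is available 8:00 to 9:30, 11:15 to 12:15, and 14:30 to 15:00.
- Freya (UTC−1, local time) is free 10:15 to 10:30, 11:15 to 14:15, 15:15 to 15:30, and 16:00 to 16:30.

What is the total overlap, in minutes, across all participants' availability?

Oksana → UTC: 14:00–15:30, 17:15–18:15, 20:30–21:00.
Freya → UTC: 11:15–11:30, 12:15–15:15, 16:15–16:30, 17:00–17:30.
Oksana ∩ Freya: 14:00–15:15, 17:15–17:30.
Total common minutes: 75 + 15 = 90.

90 minutes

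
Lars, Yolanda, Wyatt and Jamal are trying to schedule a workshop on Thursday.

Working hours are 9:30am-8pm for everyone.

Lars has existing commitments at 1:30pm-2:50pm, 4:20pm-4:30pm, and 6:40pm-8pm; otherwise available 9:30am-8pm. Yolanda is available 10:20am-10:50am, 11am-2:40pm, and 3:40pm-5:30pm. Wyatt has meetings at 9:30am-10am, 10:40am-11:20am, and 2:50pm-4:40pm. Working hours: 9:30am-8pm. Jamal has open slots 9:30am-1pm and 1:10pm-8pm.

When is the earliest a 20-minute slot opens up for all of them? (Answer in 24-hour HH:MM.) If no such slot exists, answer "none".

Lars free within 09:30–20:00: 09:30–13:30, 14:50–16:20, 16:30–18:40.
Wyatt free within 09:30–20:00: 10:00–10:40, 11:20–14:50, 16:40–20:00.
Lars ∩ Yolanda: 10:20–10:50, 11:00–13:30, 15:40–16:20, 16:30–17:30.
Lars ∩ Yolanda ∩ Wyatt: 10:20–10:40, 11:20–13:30, 16:40–17:30.
Lars ∩ Yolanda ∩ Wyatt ∩ Jamal: 10:20–10:40, 11:20–13:00, 13:10–13:30, 16:40–17:30.
Windows ≥ 20 min: 10:20–10:40, 11:20–13:00, 13:10–13:30, 16:40–17:30.
Earliest such window starts at 10:20.

10:20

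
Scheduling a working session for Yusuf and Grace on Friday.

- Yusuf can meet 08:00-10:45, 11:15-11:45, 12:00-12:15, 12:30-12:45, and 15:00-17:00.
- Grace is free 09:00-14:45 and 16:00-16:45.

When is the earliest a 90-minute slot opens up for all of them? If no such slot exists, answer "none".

09:00

Yusuf ∩ Grace: 09:00–10:45, 11:15–11:45, 12:00–12:15, 12:30–12:45, 16:00–16:45.
Windows ≥ 90 min: 09:00–10:45.
Earliest such window starts at 09:00.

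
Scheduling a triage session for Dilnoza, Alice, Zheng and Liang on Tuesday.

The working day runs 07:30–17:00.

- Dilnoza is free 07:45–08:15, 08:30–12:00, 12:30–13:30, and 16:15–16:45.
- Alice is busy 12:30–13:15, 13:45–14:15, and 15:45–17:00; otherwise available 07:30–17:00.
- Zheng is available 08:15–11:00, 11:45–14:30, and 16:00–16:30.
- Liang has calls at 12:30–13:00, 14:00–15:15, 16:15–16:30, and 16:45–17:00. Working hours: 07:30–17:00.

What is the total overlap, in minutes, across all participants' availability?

Alice free within 07:30–17:00: 07:30–12:30, 13:15–13:45, 14:15–15:45.
Liang free within 07:30–17:00: 07:30–12:30, 13:00–14:00, 15:15–16:15, 16:30–16:45.
Dilnoza ∩ Alice: 07:45–08:15, 08:30–12:00, 13:15–13:30.
Dilnoza ∩ Alice ∩ Zheng: 08:30–11:00, 11:45–12:00, 13:15–13:30.
Dilnoza ∩ Alice ∩ Zheng ∩ Liang: 08:30–11:00, 11:45–12:00, 13:15–13:30.
Total common minutes: 150 + 15 + 15 = 180.

180 minutes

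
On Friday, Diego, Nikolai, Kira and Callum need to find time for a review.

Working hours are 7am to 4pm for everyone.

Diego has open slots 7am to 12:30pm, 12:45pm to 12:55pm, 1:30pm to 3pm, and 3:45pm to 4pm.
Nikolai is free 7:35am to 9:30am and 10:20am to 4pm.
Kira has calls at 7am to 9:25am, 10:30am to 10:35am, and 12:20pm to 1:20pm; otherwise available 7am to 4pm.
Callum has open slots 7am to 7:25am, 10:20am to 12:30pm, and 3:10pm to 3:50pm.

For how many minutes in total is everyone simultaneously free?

Kira free within 07:00–16:00: 09:25–10:30, 10:35–12:20, 13:20–16:00.
Diego ∩ Nikolai: 07:35–09:30, 10:20–12:30, 12:45–12:55, 13:30–15:00, 15:45–16:00.
Diego ∩ Nikolai ∩ Kira: 09:25–09:30, 10:20–10:30, 10:35–12:20, 13:30–15:00, 15:45–16:00.
Diego ∩ Nikolai ∩ Kira ∩ Callum: 10:20–10:30, 10:35–12:20, 15:45–15:50.
Total common minutes: 10 + 105 + 5 = 120.

120 minutes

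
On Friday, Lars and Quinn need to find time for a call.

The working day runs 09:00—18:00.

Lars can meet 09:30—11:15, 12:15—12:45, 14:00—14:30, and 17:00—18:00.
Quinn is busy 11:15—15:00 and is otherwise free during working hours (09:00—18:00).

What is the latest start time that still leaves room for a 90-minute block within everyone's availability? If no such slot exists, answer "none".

09:45

Quinn free within 09:00–18:00: 09:00–11:15, 15:00–18:00.
Lars ∩ Quinn: 09:30–11:15, 17:00–18:00.
Windows ≥ 90 min: 09:30–11:15.
Latest start in the last window 09:30–11:15 is 11:15 − 90 min = 09:45.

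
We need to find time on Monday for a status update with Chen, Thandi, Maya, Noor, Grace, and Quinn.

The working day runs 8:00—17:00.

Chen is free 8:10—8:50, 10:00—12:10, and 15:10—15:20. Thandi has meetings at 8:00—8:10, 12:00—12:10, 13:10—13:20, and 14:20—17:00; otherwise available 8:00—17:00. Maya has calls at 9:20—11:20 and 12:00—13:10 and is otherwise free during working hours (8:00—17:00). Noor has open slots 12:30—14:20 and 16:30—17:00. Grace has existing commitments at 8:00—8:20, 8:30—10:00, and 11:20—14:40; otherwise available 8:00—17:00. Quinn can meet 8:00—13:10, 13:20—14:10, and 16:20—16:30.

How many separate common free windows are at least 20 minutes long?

0

Thandi free within 08:00–17:00: 08:10–12:00, 12:10–13:10, 13:20–14:20.
Maya free within 08:00–17:00: 08:00–09:20, 11:20–12:00, 13:10–17:00.
Grace free within 08:00–17:00: 08:20–08:30, 10:00–11:20, 14:40–17:00.
Chen ∩ Thandi: 08:10–08:50, 10:00–12:00.
Chen ∩ Thandi ∩ Maya: 08:10–08:50, 11:20–12:00.
Chen ∩ Thandi ∩ Maya ∩ Noor: (none).
Chen ∩ Thandi ∩ Maya ∩ Noor ∩ Grace: (none).
Chen ∩ Thandi ∩ Maya ∩ Noor ∩ Grace ∩ Quinn: (none).
Windows ≥ 20 min: (none).
That's 0 windows.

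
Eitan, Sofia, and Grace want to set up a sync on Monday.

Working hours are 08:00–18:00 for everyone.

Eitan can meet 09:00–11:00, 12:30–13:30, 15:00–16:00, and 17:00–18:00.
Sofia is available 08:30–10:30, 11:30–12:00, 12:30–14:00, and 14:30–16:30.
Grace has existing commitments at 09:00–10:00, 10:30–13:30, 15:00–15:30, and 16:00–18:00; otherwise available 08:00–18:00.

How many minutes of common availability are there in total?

60 minutes

Grace free within 08:00–18:00: 08:00–09:00, 10:00–10:30, 13:30–15:00, 15:30–16:00.
Eitan ∩ Sofia: 09:00–10:30, 12:30–13:30, 15:00–16:00.
Eitan ∩ Sofia ∩ Grace: 10:00–10:30, 15:30–16:00.
Total common minutes: 30 + 30 = 60.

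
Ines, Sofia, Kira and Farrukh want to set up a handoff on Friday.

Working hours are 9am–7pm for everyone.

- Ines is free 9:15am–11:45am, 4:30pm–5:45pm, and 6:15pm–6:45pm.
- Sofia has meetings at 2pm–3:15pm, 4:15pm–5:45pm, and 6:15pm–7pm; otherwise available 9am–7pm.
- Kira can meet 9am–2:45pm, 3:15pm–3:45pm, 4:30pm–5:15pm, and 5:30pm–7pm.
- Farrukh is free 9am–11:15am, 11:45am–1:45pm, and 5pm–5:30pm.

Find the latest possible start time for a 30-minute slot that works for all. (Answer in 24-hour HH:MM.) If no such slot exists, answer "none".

10:45

Sofia free within 09:00–19:00: 09:00–14:00, 15:15–16:15, 17:45–18:15.
Ines ∩ Sofia: 09:15–11:45.
Ines ∩ Sofia ∩ Kira: 09:15–11:45.
Ines ∩ Sofia ∩ Kira ∩ Farrukh: 09:15–11:15.
Windows ≥ 30 min: 09:15–11:15.
Latest start in the last window 09:15–11:15 is 11:15 − 30 min = 10:45.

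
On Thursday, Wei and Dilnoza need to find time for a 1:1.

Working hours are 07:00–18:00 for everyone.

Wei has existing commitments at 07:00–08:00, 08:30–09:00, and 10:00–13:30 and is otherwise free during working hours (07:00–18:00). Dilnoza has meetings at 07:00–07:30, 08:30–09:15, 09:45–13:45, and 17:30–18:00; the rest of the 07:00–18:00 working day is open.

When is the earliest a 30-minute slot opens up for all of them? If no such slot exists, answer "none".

Wei free within 07:00–18:00: 08:00–08:30, 09:00–10:00, 13:30–18:00.
Dilnoza free within 07:00–18:00: 07:30–08:30, 09:15–09:45, 13:45–17:30.
Wei ∩ Dilnoza: 08:00–08:30, 09:15–09:45, 13:45–17:30.
Windows ≥ 30 min: 08:00–08:30, 09:15–09:45, 13:45–17:30.
Earliest such window starts at 08:00.

08:00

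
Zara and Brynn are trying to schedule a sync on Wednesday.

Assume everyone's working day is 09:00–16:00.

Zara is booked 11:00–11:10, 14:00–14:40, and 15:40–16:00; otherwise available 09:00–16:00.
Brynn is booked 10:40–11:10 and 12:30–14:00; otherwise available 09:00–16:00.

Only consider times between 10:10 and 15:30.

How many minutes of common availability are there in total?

Zara free within 09:00–16:00: 09:00–11:00, 11:10–14:00, 14:40–15:40.
Brynn free within 09:00–16:00: 09:00–10:40, 11:10–12:30, 14:00–16:00.
Zara ∩ Brynn: 09:00–10:40, 11:10–12:30, 14:40–15:40.
Restricted to 10:10–15:30: 10:10–10:40, 11:10–12:30, 14:40–15:30.
Total common minutes: 30 + 80 + 50 = 160.

160 minutes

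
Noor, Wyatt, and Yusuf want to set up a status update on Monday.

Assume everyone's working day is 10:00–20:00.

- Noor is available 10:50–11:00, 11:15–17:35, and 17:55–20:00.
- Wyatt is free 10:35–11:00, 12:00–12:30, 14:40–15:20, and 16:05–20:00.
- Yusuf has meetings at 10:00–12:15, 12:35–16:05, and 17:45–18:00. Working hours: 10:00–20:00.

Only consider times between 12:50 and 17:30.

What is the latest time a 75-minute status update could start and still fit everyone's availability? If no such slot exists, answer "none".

Yusuf free within 10:00–20:00: 12:15–12:35, 16:05–17:45, 18:00–20:00.
Noor ∩ Wyatt: 10:50–11:00, 12:00–12:30, 14:40–15:20, 16:05–17:35, 17:55–20:00.
Noor ∩ Wyatt ∩ Yusuf: 12:15–12:30, 16:05–17:35, 18:00–20:00.
Restricted to 12:50–17:30: 16:05–17:30.
Windows ≥ 75 min: 16:05–17:30.
Latest start in the last window 16:05–17:30 is 17:30 − 75 min = 16:15.

16:15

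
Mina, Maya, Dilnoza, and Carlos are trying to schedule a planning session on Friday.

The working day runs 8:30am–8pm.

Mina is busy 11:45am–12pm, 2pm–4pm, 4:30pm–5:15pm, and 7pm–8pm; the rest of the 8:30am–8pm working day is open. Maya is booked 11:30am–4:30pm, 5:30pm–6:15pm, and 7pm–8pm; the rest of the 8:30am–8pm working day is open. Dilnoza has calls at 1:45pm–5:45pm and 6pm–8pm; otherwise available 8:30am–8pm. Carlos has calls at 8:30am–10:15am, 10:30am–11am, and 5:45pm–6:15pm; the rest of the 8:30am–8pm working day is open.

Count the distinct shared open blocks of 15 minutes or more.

Mina free within 08:30–20:00: 08:30–11:45, 12:00–14:00, 16:00–16:30, 17:15–19:00.
Maya free within 08:30–20:00: 08:30–11:30, 16:30–17:30, 18:15–19:00.
Dilnoza free within 08:30–20:00: 08:30–13:45, 17:45–18:00.
Carlos free within 08:30–20:00: 10:15–10:30, 11:00–17:45, 18:15–20:00.
Mina ∩ Maya: 08:30–11:30, 17:15–17:30, 18:15–19:00.
Mina ∩ Maya ∩ Dilnoza: 08:30–11:30.
Mina ∩ Maya ∩ Dilnoza ∩ Carlos: 10:15–10:30, 11:00–11:30.
Windows ≥ 15 min: 10:15–10:30, 11:00–11:30.
That's 2 windows.

2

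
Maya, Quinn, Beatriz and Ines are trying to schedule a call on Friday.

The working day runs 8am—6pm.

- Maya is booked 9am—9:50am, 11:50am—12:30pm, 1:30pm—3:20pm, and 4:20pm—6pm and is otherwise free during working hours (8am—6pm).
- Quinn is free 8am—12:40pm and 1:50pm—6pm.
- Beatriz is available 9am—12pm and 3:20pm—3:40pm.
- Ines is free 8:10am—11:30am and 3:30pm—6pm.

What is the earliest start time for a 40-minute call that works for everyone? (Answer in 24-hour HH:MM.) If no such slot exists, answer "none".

Maya free within 08:00–18:00: 08:00–09:00, 09:50–11:50, 12:30–13:30, 15:20–16:20.
Maya ∩ Quinn: 08:00–09:00, 09:50–11:50, 12:30–12:40, 15:20–16:20.
Maya ∩ Quinn ∩ Beatriz: 09:50–11:50, 15:20–15:40.
Maya ∩ Quinn ∩ Beatriz ∩ Ines: 09:50–11:30, 15:30–15:40.
Windows ≥ 40 min: 09:50–11:30.
Earliest such window starts at 09:50.

09:50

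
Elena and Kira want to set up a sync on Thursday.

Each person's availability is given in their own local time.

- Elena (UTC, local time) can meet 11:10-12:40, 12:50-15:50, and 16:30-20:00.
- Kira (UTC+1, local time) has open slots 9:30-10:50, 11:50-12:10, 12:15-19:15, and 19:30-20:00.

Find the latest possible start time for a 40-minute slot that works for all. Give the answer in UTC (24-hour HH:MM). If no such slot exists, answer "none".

17:35

Elena → UTC: 11:10–12:40, 12:50–15:50, 16:30–20:00.
Kira → UTC: 08:30–09:50, 10:50–11:10, 11:15–18:15, 18:30–19:00.
Elena ∩ Kira: 11:15–12:40, 12:50–15:50, 16:30–18:15, 18:30–19:00.
Windows ≥ 40 min: 11:15–12:40, 12:50–15:50, 16:30–18:15.
Latest start in the last window 16:30–18:15 is 18:15 − 40 min = 17:35.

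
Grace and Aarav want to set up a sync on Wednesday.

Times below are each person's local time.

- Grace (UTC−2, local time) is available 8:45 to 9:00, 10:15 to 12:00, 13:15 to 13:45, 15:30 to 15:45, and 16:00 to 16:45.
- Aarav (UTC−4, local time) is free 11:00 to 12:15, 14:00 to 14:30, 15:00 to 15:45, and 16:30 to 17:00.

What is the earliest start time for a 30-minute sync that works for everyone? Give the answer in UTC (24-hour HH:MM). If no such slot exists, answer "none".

15:15

Grace → UTC: 10:45–11:00, 12:15–14:00, 15:15–15:45, 17:30–17:45, 18:00–18:45.
Aarav → UTC: 15:00–16:15, 18:00–18:30, 19:00–19:45, 20:30–21:00.
Grace ∩ Aarav: 15:15–15:45, 18:00–18:30.
Windows ≥ 30 min: 15:15–15:45, 18:00–18:30.
Earliest such window starts at 15:15.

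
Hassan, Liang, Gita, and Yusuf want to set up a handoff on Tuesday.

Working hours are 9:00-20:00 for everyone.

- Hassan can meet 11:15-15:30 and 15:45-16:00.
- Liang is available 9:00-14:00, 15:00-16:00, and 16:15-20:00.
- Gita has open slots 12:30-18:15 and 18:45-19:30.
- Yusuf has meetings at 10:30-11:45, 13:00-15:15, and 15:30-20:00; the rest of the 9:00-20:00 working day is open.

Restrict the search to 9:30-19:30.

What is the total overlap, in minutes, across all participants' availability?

Yusuf free within 09:00–20:00: 09:00–10:30, 11:45–13:00, 15:15–15:30.
Hassan ∩ Liang: 11:15–14:00, 15:00–15:30, 15:45–16:00.
Hassan ∩ Liang ∩ Gita: 12:30–14:00, 15:00–15:30, 15:45–16:00.
Hassan ∩ Liang ∩ Gita ∩ Yusuf: 12:30–13:00, 15:15–15:30.
Restricted to 09:30–19:30: 12:30–13:00, 15:15–15:30.
Total common minutes: 30 + 15 = 45.

45 minutes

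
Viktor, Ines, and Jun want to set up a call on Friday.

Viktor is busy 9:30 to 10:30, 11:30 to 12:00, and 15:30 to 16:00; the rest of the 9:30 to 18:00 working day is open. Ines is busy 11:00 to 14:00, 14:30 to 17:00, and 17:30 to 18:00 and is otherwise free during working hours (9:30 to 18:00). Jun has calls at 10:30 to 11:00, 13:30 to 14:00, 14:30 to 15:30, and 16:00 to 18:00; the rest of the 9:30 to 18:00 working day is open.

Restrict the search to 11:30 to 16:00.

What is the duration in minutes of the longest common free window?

Viktor free within 09:30–18:00: 10:30–11:30, 12:00–15:30, 16:00–18:00.
Ines free within 09:30–18:00: 09:30–11:00, 14:00–14:30, 17:00–17:30.
Jun free within 09:30–18:00: 09:30–10:30, 11:00–13:30, 14:00–14:30, 15:30–16:00.
Viktor ∩ Ines: 10:30–11:00, 14:00–14:30, 17:00–17:30.
Viktor ∩ Ines ∩ Jun: 14:00–14:30.
Restricted to 11:30–16:00: 14:00–14:30.
Single common window of 30 minutes.

30 minutes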